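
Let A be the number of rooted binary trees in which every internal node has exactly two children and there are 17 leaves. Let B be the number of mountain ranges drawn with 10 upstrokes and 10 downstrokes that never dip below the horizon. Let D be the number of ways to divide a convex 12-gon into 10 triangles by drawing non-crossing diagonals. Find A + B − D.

35357670

Full binary trees with 17 leaves have 17−1 = 16 internal nodes, so there are C_16 of them. So A = C_16 = 35357670.
Dyck paths of semilength n (length 2n) are counted by C_n; here n = 10. So B = C_10 = 16796.
The number of triangulations of a 12-gon is the Catalan number C_10 (index = sides − 2). So D = C_10 = 16796.
A + B − D = 35357670 + 16796 − 16796 = 35357670.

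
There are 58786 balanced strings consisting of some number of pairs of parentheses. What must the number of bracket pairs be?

Balanced strings of n bracket-pairs are counted by C_n; 58786 = C_11.

11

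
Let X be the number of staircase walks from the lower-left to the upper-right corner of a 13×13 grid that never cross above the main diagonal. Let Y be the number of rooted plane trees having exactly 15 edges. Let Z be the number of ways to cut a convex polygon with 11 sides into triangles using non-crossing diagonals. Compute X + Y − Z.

Monotone paths in an n×n grid that stay weakly below the diagonal are counted by C_n; here n = 13. So X = C_13 = 742900.
Rooted ordered trees with n edges are counted by C_n; here n = 15. So Y = C_15 = 9694845.
The number of triangulations of an 11-gon is the Catalan number C_9 (index = sides − 2). So Z = C_9 = 4862.
X + Y − Z = 742900 + 9694845 − 4862 = 10432883.

10432883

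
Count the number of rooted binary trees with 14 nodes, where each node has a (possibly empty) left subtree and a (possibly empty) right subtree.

Binary trees (left/right distinguished) on n nodes are counted by C_n; here n = 14.
C_14 = C_13 · 2(2·13+1)/(13+2) = 742900 · 54/15 = 2674440.

2674440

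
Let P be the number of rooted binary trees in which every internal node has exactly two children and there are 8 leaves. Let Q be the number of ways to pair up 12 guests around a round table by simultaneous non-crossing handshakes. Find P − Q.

297

Full binary trees with 8 leaves have 8−1 = 7 internal nodes, so there are C_7 of them. So P = C_7 = 429.
Non-crossing handshake pairings of 2n people are counted by C_n; 12 people gives n = 6. So Q = C_6 = 132.
P − Q = 429 − 132 = 297.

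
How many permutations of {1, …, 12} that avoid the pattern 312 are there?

For any fixed pattern of length 3, the pattern-avoiding permutations of [12] number C_12.
C_12 = C(24,12)/13 = 2704156/13 = 208012.

208012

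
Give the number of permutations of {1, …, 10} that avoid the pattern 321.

16796

For any fixed pattern of length 3, the pattern-avoiding permutations of [10] number C_10.
C_10 = C_9 · 2(2·9+1)/(9+2) = 4862 · 38/11 = 16796.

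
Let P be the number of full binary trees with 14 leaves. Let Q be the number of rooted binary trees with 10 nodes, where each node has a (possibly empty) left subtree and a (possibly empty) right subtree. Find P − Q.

A full binary tree with L leaves has L−1 internal nodes and is counted by C_{L−1}; L = 14 gives C_13. So P = C_13 = 742900.
Binary trees (left/right distinguished) on n nodes are counted by C_n; here n = 10. So Q = C_10 = 16796.
P − Q = 742900 − 16796 = 726104.

726104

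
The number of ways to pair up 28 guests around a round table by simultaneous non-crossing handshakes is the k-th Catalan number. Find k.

Non-crossing handshake pairings of 2n people are counted by C_n; 28 people gives n = 14.

14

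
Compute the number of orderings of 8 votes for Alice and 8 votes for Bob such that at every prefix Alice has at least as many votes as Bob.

Ballot sequences with n votes each where one side never trails are Dyck words, counted by C_n; here n = 8.
C_8 = C(16,8)/9 = 12870/9 = 1430.

1430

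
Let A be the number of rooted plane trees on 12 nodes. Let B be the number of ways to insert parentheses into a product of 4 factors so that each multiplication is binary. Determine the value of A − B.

58781

A rooted plane tree on 12 nodes has 11 edges, and such trees are counted by C_11. So A = C_11 = 58786.
Ways to associate a product of 4 factors correspond to binary trees on 4 leaves, so the count is C_3. So B = C_3 = 5.
A − B = 58786 − 5 = 58781.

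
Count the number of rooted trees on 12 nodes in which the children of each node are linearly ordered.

58786

Rooted ordered (plane) trees on m nodes have m−1 edges and are counted by C_{m−1}; m = 12 gives C_11.
C_11 = 58786.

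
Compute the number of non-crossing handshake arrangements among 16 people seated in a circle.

Non-crossing handshake pairings of 2n people are counted by C_n; 16 people gives n = 8.
C_8 = C_7 · 2(2·7+1)/(7+2) = 429 · 30/9 = 1430.

1430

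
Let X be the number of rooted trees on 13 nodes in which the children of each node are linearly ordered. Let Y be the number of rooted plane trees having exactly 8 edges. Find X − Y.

206582

Rooted ordered (plane) trees on m nodes have m−1 edges and are counted by C_{m−1}; m = 13 gives C_12. So X = C_12 = 208012.
Rooted ordered trees with n edges are counted by C_n; here n = 8. So Y = C_8 = 1430.
X − Y = 208012 − 1430 = 206582.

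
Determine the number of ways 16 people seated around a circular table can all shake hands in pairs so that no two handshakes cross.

1430

Non-crossing handshake pairings of 2n people are counted by C_n; 16 people gives n = 8.
C_8 = 1430.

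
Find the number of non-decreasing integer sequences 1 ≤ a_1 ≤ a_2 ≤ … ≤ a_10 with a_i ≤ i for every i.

Such sub-staircase sequences of length n are counted by C_n; here n = 10.
C_10 = 16796.

16796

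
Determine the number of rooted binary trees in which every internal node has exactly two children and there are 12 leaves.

A full binary tree with L leaves has L−1 internal nodes and is counted by C_{L−1}; L = 12 gives C_11.
C_11 = C(22,11)/12 = 705432/12 = 58786.

58786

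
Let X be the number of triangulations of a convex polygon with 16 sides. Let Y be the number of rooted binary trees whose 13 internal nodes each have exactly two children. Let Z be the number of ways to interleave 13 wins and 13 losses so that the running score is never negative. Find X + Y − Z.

2674440

Triangulations of a convex m-gon are counted by C_{m−2}; with m = 16 this is C_14. So X = C_14 = 2674440.
The number of full binary trees on 13 internal nodes is the Catalan number C_13. So Y = C_13 = 742900.
Ballot sequences with n votes each where one side never trails are Dyck words, counted by C_n; here n = 13. So Z = C_13 = 742900.
X + Y − Z = 2674440 + 742900 − 742900 = 2674440.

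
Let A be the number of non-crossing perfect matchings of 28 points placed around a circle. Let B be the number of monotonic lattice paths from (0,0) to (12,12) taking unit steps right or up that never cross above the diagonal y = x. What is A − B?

2466428

Pairing 28 circle points by 14 non-crossing chords gives C_14 matchings. So A = C_14 = 2674440.
Sub-diagonal monotone paths from (0,0) to (12,12) biject with Dyck paths of semilength 12, giving C_12. So B = C_12 = 208012.
A − B = 2674440 − 208012 = 2466428.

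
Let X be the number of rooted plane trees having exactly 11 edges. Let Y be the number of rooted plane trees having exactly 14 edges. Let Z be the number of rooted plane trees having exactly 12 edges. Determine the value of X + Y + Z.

Rooted ordered trees with n edges are counted by C_n; here n = 11. So X = C_11 = 58786.
Rooted ordered trees with n edges are counted by C_n; here n = 14. So Y = C_14 = 2674440.
A rooted plane tree with 12 edges has 13 nodes, and the count is C_12. So Z = C_12 = 208012.
X + Y + Z = 58786 + 2674440 + 208012 = 2941238.

2941238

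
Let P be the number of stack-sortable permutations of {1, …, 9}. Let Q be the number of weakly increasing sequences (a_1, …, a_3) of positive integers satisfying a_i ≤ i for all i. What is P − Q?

Stack-sortable permutations are exactly the 231-avoiding ones, counted by C_n; here n = 9. So P = C_9 = 4862.
Such sub-staircase sequences of length n are counted by C_n; here n = 3. So Q = C_3 = 5.
P − Q = 4862 − 5 = 4857.

4857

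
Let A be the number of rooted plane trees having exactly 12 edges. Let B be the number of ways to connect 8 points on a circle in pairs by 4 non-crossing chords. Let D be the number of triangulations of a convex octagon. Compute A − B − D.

207866

A rooted plane tree with 12 edges has 13 nodes, and the count is C_12. So A = C_12 = 208012.
Non-crossing perfect matchings of 2n points on a circle are counted by C_n; with 8 points, n = 4. So B = C_4 = 14.
Triangulations of a convex m-gon are counted by C_{m−2}; with m = 8 this is C_6. So D = C_6 = 132.
A − B − D = 208012 − 14 − 132 = 207866.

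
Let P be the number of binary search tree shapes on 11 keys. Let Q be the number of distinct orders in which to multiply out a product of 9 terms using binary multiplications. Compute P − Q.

Binary trees (left/right distinguished) on n nodes are counted by C_n; here n = 11. So P = C_11 = 58786.
Ways to associate a product of 9 factors correspond to binary trees on 9 leaves, so the count is C_8. So Q = C_8 = 1430.
P − Q = 58786 − 1430 = 57356.

57356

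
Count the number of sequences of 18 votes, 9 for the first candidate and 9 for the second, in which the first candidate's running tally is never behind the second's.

4862

Ballot sequences with n votes each where one side never trails are Dyck words, counted by C_n; here n = 9.
C_9 = C(18,9)/10 = 48620/10 = 4862.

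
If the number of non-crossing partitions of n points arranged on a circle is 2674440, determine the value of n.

14

Non-crossing partitions of [n] are counted by C_n. The Catalan number equal to 2674440 is C_14.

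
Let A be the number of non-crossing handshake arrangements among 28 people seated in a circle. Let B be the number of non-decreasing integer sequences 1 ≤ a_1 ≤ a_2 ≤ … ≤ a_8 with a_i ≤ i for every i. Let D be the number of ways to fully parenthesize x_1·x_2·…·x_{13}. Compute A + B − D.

With 28 = 2·14 people, non-crossing handshake pairings are non-crossing perfect matchings on a circle, counted by C_14. So A = C_14 = 2674440.
Weakly increasing sequences with a_i ≤ i biject with Dyck paths of semilength 8, so there are C_8. So B = C_8 = 1430.
Ways to associate a product of 13 factors correspond to binary trees on 13 leaves, so the count is C_12. So D = C_12 = 208012.
A + B − D = 2674440 + 1430 − 208012 = 2467858.

2467858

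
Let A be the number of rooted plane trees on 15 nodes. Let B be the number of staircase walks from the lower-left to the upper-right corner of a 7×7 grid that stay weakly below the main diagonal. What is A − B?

2674011

Rooted ordered (plane) trees on m nodes have m−1 edges and are counted by C_{m−1}; m = 15 gives C_14. So A = C_14 = 2674440.
Monotone paths in an n×n grid that stay weakly below the diagonal are counted by C_n; here n = 7. So B = C_7 = 429.
A − B = 2674440 − 429 = 2674011.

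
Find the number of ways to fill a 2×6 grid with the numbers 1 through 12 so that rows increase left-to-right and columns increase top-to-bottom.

By the hook-length formula (or a Dyck-path bijection), SYT of shape 2×6 number C_6.
C_6 = C_5 · 2(2·5+1)/(5+2) = 42 · 22/7 = 132.

132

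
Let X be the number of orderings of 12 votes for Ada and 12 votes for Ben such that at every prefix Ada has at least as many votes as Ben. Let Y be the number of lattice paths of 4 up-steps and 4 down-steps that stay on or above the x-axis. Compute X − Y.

Reading a vote for the leader as '(' and for the other as ')' turns such a sequence into a balanced string of 12 pairs, so the count is C_12. So X = C_12 = 208012.
Dyck paths of semilength n (length 2n) are counted by C_n; here n = 4. So Y = C_4 = 14.
X − Y = 208012 − 14 = 207998.

207998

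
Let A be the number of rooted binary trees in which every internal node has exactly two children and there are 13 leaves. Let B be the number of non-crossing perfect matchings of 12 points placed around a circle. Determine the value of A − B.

A full binary tree with L leaves has L−1 internal nodes and is counted by C_{L−1}; L = 13 gives C_12. So A = C_12 = 208012.
Non-crossing perfect matchings of 2n points on a circle are counted by C_n; with 12 points, n = 6. So B = C_6 = 132.
A − B = 208012 − 132 = 207880.

207880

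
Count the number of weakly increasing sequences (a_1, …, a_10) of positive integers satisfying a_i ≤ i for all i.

Such sub-staircase sequences of length n are counted by C_n; here n = 10.
C_10 = 16796.

16796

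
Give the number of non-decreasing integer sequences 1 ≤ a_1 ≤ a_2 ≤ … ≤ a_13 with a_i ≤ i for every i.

742900

Such sub-staircase sequences of length n are counted by C_n; here n = 13.
C_13 = C(26,13)/14 = 10400600/14 = 742900.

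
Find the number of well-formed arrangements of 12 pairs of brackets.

With 12 pairs the number of balanced bracket strings is the Catalan number C_12.
C_12 = C(24,12)/13 = 2704156/13 = 208012.

208012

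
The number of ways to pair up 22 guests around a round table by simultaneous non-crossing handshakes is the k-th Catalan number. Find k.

Non-crossing handshake pairings of 2n people are counted by C_n; 22 people gives n = 11.

11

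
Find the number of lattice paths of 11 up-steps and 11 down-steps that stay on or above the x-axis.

58786

Dyck paths of semilength n (length 2n) are counted by C_n; here n = 11.
C_11 = C(22,11)/12 = 705432/12 = 58786.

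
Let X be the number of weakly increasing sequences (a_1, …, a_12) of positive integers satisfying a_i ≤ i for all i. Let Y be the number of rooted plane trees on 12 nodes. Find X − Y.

149226

Such sub-staircase sequences of length n are counted by C_n; here n = 12. So X = C_12 = 208012.
A rooted plane tree on 12 nodes has 11 edges, and such trees are counted by C_11. So Y = C_11 = 58786.
X − Y = 208012 − 58786 = 149226.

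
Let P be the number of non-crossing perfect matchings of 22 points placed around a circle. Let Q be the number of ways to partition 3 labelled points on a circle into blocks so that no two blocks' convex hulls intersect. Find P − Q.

Pairing 22 circle points by 11 non-crossing chords gives C_11 matchings. So P = C_11 = 58786.
Non-crossing partitions of an n-element set are counted by C_n; here n = 3. So Q = C_3 = 5.
P − Q = 58786 − 5 = 58781.

58781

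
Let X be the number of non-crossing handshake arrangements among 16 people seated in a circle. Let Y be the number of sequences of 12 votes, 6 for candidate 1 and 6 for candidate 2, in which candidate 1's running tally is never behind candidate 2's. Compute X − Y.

With 16 = 2·8 people, non-crossing handshake pairings are non-crossing perfect matchings on a circle, counted by C_8. So X = C_8 = 1430.
Reading a vote for the leader as '(' and for the other as ')' turns such a sequence into a balanced string of 6 pairs, so the count is C_6. So Y = C_6 = 132.
X − Y = 1430 − 132 = 1298.

1298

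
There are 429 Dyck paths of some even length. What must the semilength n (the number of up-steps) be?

Dyck paths of semilength n are counted by C_n. The Catalan number equal to 429 is C_7.

7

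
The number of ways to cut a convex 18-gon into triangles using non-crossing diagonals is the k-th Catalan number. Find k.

Triangulations of a convex m-gon are counted by C_{m−2}; with m = 18 this is C_16.

16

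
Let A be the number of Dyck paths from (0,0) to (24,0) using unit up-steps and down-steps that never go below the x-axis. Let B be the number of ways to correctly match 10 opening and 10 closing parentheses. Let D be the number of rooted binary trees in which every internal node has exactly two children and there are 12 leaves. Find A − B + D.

250002

Dyck paths of semilength n (length 2n) are counted by C_n; here n = 12. So A = C_12 = 208012.
With 10 pairs the number of balanced bracket strings is the Catalan number C_10. So B = C_10 = 16796.
Full binary trees with 12 leaves have 12−1 = 11 internal nodes, so there are C_11 of them. So D = C_11 = 58786.
A − B + D = 208012 − 16796 + 58786 = 250002.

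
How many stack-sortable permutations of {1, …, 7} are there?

Stack-sortable permutations are exactly the 231-avoiding ones, counted by C_n; here n = 7.
C_7 = C_6 · 2(2·6+1)/(6+2) = 132 · 26/8 = 429.

429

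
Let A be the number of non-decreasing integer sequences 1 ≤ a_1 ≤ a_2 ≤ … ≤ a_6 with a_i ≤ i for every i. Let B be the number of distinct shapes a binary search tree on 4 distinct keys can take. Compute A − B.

Such sub-staircase sequences of length n are counted by C_n; here n = 6. So A = C_6 = 132.
There are C_n binary search tree shapes on n keys; with n = 4 that is C_4. So B = C_4 = 14.
A − B = 132 − 14 = 118.

118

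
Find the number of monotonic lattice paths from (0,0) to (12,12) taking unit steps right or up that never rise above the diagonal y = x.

Monotone paths in an n×n grid that stay weakly below the diagonal are counted by C_n; here n = 12.
C_12 = C(24,12)/13 = 2704156/13 = 208012.

208012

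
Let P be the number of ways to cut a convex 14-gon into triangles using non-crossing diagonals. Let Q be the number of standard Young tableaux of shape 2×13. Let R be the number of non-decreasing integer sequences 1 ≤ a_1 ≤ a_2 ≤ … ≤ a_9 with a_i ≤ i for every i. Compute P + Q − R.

A convex 14-gon is triangulated into 12 triangles, and the number of such triangulations is the Catalan number C_{14−2} = C_12. So P = C_12 = 208012.
Standard Young tableaux of shape 2×n are counted by C_n; here n = 13. So Q = C_13 = 742900.
Weakly increasing sequences with a_i ≤ i biject with Dyck paths of semilength 9, so there are C_9. So R = C_9 = 4862.
P + Q − R = 208012 + 742900 − 4862 = 946050.

946050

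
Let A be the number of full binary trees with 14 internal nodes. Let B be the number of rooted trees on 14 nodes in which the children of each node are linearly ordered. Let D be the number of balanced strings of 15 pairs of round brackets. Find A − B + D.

11626385

Full binary trees with n internal nodes are counted by C_n; here n = 14. So A = C_14 = 2674440.
Rooted ordered (plane) trees on m nodes have m−1 edges and are counted by C_{m−1}; m = 14 gives C_13. So B = C_13 = 742900.
Balanced strings of n pairs of brackets are counted by C_n; here n = 15. So D = C_15 = 9694845.
A − B + D = 2674440 − 742900 + 9694845 = 11626385.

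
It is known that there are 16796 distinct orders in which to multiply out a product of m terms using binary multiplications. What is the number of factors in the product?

11

Parenthesizations of m factors are counted by C_{m−1}, and C_10 = 16796.
So the index is 10, and the number of factors is 10 + 1 = 11.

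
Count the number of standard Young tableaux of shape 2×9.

By the hook-length formula (or a Dyck-path bijection), SYT of shape 2×9 number C_9.
C_9 = C(18,9)/10 = 48620/10 = 4862.

4862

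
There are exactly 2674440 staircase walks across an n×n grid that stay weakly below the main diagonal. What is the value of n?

14

Such diagonal-avoiding paths in an n×n grid are counted by C_n. Since C_14 = 2674440, the index is 14.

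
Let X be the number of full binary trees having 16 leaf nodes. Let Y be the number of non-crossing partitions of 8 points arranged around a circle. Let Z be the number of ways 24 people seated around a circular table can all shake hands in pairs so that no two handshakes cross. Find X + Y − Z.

A full binary tree with L leaves has L−1 internal nodes and is counted by C_{L−1}; L = 16 gives C_15. So X = C_15 = 9694845.
The non-crossing partitions of [8] form a lattice of size C_8. So Y = C_8 = 1430.
Non-crossing handshake pairings of 2n people are counted by C_n; 24 people gives n = 12. So Z = C_12 = 208012.
X + Y − Z = 9694845 + 1430 − 208012 = 9488263.

9488263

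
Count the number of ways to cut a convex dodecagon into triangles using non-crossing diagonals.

16796

A convex 12-gon is triangulated into 10 triangles, and the number of such triangulations is the Catalan number C_{12−2} = C_10.
C_10 = C_9 · 2(2·9+1)/(9+2) = 4862 · 38/11 = 16796.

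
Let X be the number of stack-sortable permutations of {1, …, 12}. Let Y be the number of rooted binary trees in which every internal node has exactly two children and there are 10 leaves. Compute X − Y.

By Knuth's characterisation, the stack-sortable permutations of length 12 are the 231-avoiders, numbering C_12. So X = C_12 = 208012.
A full binary tree with L leaves has L−1 internal nodes and is counted by C_{L−1}; L = 10 gives C_9. So Y = C_9 = 4862.
X − Y = 208012 − 4862 = 203150.

203150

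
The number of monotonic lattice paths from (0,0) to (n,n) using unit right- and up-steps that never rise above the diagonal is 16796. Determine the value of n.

10

Such diagonal-avoiding paths in an n×n grid are counted by C_n; 16796 = C_10.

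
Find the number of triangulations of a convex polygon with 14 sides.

208012

The number of triangulations of a 14-gon is the Catalan number C_12 (index = sides − 2).
C_12 = C_11 · 2(2·11+1)/(11+2) = 58786 · 46/13 = 208012.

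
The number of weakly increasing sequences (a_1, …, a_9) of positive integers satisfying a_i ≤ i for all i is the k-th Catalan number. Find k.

9

Such sub-staircase sequences of length n are counted by C_n; here n = 9.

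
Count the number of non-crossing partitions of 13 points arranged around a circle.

742900

The non-crossing partitions of [13] form a lattice of size C_13.
C_13 = 742900.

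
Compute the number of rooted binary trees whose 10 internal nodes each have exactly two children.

16796

Full binary trees with n internal nodes are counted by C_n; here n = 10.
C_10 = C(20,10)/11 = 184756/11 = 16796.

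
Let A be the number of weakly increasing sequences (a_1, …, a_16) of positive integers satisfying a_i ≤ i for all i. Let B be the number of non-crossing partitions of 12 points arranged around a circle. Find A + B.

Such sub-staircase sequences of length n are counted by C_n; here n = 16. So A = C_16 = 35357670.
Non-crossing partitions of an n-element set are counted by C_n; here n = 12. So B = C_12 = 208012.
A + B = 35357670 + 208012 = 35565682.

35565682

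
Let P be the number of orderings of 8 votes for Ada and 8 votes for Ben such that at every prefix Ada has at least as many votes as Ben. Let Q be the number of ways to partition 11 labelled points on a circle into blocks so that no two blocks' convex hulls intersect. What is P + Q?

60216

Reading a vote for the leader as '(' and for the other as ')' turns such a sequence into a balanced string of 8 pairs, so the count is C_8. So P = C_8 = 1430.
Non-crossing partitions of an n-element set are counted by C_n; here n = 11. So Q = C_11 = 58786.
P + Q = 1430 + 58786 = 60216.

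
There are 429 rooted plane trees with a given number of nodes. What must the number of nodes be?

8

Rooted ordered trees on m nodes are counted by C_{m−1}, and C_7 = 429.
So the index is 7, and the number of nodes is 7 + 1 = 8.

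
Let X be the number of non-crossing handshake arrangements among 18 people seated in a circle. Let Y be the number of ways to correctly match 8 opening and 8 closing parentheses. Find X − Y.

With 18 = 2·9 people, non-crossing handshake pairings are non-crossing perfect matchings on a circle, counted by C_9. So X = C_9 = 4862.
A balanced arrangement of 8 bracket pairs is a Dyck word of semilength 8, so the count is C_8. So Y = C_8 = 1430.
X − Y = 4862 − 1430 = 3432.

3432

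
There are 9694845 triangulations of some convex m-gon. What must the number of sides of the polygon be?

17

Triangulations of a convex m-gon are counted by C_{m−2}. Since C_15 = 9694845, the index is 15.
So m − 2 = 15, giving m = 17 sides.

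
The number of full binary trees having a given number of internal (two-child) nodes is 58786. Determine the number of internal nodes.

11

Full binary trees with n internal nodes are counted by C_n. The Catalan number equal to 58786 is C_11.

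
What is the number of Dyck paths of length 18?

4862

A Dyck path with 9 up-steps and 9 down-steps has semilength 9, so there are C_9 of them.
C_9 = C(18,9)/10 = 48620/10 = 4862.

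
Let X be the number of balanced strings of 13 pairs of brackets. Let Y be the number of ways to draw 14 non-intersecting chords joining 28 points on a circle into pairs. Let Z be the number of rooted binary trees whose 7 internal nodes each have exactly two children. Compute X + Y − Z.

Balanced strings of n pairs of brackets are counted by C_n; here n = 13. So X = C_13 = 742900.
Pairing 28 circle points by 14 non-crossing chords gives C_14 matchings. So Y = C_14 = 2674440.
Full binary trees with n internal nodes are counted by C_n; here n = 7. So Z = C_7 = 429.
X + Y − Z = 742900 + 2674440 − 429 = 3416911.

3416911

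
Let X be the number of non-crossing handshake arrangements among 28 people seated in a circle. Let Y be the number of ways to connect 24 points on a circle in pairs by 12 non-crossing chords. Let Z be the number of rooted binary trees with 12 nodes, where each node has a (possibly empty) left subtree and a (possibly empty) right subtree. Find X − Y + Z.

2674440

With 28 = 2·14 people, non-crossing handshake pairings are non-crossing perfect matchings on a circle, counted by C_14. So X = C_14 = 2674440.
Non-crossing perfect matchings of 2n points on a circle are counted by C_n; with 24 points, n = 12. So Y = C_12 = 208012.
Rooted binary trees with 12 nodes (each child slot possibly empty) number C_12. So Z = C_12 = 208012.
X − Y + Z = 2674440 − 208012 + 208012 = 2674440.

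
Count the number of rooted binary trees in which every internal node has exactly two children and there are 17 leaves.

A full binary tree with L leaves has L−1 internal nodes and is counted by C_{L−1}; L = 17 gives C_16.
C_16 = C_15 · 2(2·15+1)/(15+2) = 9694845 · 62/17 = 35357670.

35357670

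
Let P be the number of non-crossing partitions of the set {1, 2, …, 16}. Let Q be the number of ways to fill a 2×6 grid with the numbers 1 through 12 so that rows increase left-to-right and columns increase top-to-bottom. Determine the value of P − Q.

35357538

The non-crossing partitions of [16] form a lattice of size C_16. So P = C_16 = 35357670.
Standard Young tableaux of shape 2×n are counted by C_n; here n = 6. So Q = C_6 = 132.
P − Q = 35357670 − 132 = 35357538.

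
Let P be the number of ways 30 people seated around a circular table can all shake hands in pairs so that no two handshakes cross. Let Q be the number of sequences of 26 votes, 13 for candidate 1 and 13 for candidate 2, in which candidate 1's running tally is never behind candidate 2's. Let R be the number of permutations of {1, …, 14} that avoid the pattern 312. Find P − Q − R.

Non-crossing handshake pairings of 2n people are counted by C_n; 30 people gives n = 15. So P = C_15 = 9694845.
Reading a vote for the leader as '(' and for the other as ')' turns such a sequence into a balanced string of 13 pairs, so the count is C_13. So Q = C_13 = 742900.
For any fixed pattern of length 3, the pattern-avoiding permutations of [14] number C_14. So R = C_14 = 2674440.
P − Q − R = 9694845 − 742900 − 2674440 = 6277505.

6277505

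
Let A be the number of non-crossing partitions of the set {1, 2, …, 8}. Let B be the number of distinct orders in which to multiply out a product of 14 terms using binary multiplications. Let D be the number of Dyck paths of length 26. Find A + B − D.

1430

Non-crossing partitions of an n-element set are counted by C_n; here n = 8. So A = C_8 = 1430.
Bracketing 14 factors into binary products is counted by C_{14−1} = C_13. So B = C_13 = 742900.
Paths of 13 up- and 13 down-steps that never dip below the axis are Dyck paths; their count is C_13. So D = C_13 = 742900.
A + B − D = 1430 + 742900 − 742900 = 1430.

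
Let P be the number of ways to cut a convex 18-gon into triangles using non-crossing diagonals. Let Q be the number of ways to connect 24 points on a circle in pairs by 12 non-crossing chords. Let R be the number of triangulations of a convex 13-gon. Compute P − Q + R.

35208444

Triangulations of a convex m-gon are counted by C_{m−2}; with m = 18 this is C_16. So P = C_16 = 35357670.
Pairing 24 circle points by 12 non-crossing chords gives C_12 matchings. So Q = C_12 = 208012.
The number of triangulations of a 13-gon is the Catalan number C_11 (index = sides − 2). So R = C_11 = 58786.
P − Q + R = 35357670 − 208012 + 58786 = 35208444.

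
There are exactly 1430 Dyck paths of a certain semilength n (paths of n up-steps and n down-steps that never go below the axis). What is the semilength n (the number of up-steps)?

8

Dyck paths of semilength n are counted by C_n, and C_8 = 1430.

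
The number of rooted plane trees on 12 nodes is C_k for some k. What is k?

11

Rooted ordered (plane) trees on m nodes have m−1 edges and are counted by C_{m−1}; m = 12 gives C_11.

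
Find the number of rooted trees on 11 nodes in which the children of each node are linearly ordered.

16796

A rooted plane tree on 11 nodes has 10 edges, and such trees are counted by C_10.
C_10 = C_9 · 2(2·9+1)/(9+2) = 4862 · 38/11 = 16796.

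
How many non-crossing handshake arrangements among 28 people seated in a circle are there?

With 28 = 2·14 people, non-crossing handshake pairings are non-crossing perfect matchings on a circle, counted by C_14.
C_14 = C(28,14)/15 = 40116600/15 = 2674440.

2674440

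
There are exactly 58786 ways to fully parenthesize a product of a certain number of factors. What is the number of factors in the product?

12

Parenthesizations of m factors are counted by C_{m−1}, and C_11 = 58786.
So the index is 11, and the number of factors is 11 + 1 = 12.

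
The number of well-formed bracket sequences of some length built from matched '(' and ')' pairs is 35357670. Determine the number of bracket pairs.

Balanced strings of n bracket-pairs are counted by C_n, and C_16 = 35357670.

16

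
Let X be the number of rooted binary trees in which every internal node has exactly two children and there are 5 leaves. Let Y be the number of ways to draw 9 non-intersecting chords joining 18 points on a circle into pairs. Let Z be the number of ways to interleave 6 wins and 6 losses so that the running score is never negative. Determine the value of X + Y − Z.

4744

Full binary trees with 5 leaves have 5−1 = 4 internal nodes, so there are C_4 of them. So X = C_4 = 14.
Non-crossing perfect matchings of 2n points on a circle are counted by C_n; with 18 points, n = 9. So Y = C_9 = 4862.
Ballot sequences with n votes each where one side never trails are Dyck words, counted by C_n; here n = 6. So Z = C_6 = 132.
X + Y − Z = 14 + 4862 − 132 = 4744.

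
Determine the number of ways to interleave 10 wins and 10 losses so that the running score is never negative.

16796

Reading a vote for the leader as '(' and for the other as ')' turns such a sequence into a balanced string of 10 pairs, so the count is C_10.
C_10 = 16796.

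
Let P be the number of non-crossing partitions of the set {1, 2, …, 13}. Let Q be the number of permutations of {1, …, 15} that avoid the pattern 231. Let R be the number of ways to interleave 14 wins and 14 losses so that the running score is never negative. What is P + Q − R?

The non-crossing partitions of [13] form a lattice of size C_13. So P = C_13 = 742900.
For any fixed pattern of length 3, the pattern-avoiding permutations of [15] number C_15. So Q = C_15 = 9694845.
Ballot sequences with n votes each where one side never trails are Dyck words, counted by C_n; here n = 14. So R = C_14 = 2674440.
P + Q − R = 742900 + 9694845 − 2674440 = 7763305.

7763305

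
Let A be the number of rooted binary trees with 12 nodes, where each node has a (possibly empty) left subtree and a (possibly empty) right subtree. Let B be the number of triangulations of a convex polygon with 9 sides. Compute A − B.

There are C_n binary search tree shapes on n keys; with n = 12 that is C_12. So A = C_12 = 208012.
Triangulations of a convex m-gon are counted by C_{m−2}; with m = 9 this is C_7. So B = C_7 = 429.
A − B = 208012 − 429 = 207583.

207583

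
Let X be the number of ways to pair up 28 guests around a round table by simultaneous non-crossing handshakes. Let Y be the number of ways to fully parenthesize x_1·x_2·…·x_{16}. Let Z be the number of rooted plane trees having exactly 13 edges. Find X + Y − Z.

11626385

Non-crossing handshake pairings of 2n people are counted by C_n; 28 people gives n = 14. So X = C_14 = 2674440.
Bracketing 16 factors into binary products is counted by C_{16−1} = C_15. So Y = C_15 = 9694845.
Rooted ordered trees with n edges are counted by C_n; here n = 13. So Z = C_13 = 742900.
X + Y − Z = 2674440 + 9694845 − 742900 = 11626385.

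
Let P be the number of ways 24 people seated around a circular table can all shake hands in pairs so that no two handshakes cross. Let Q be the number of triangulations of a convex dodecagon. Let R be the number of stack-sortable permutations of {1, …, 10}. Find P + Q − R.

With 24 = 2·12 people, non-crossing handshake pairings are non-crossing perfect matchings on a circle, counted by C_12. So P = C_12 = 208012.
A convex 12-gon is triangulated into 10 triangles, and the number of such triangulations is the Catalan number C_{12−2} = C_10. So Q = C_10 = 16796.
By Knuth's characterisation, the stack-sortable permutations of length 10 are the 231-avoiders, numbering C_10. So R = C_10 = 16796.
P + Q − R = 208012 + 16796 − 16796 = 208012.

208012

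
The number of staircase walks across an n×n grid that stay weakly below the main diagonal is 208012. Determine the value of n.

12

Such diagonal-avoiding paths in an n×n grid are counted by C_n. The Catalan number equal to 208012 is C_12.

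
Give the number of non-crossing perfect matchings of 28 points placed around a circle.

Pairing 28 circle points by 14 non-crossing chords gives C_14 matchings.
C_14 = C(28,14)/15 = 40116600/15 = 2674440.

2674440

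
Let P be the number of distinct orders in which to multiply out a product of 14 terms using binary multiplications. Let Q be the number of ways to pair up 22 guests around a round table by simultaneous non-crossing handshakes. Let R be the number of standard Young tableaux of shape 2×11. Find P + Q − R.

742900

Parenthesizations of m factors correspond to full binary trees with m leaves, counted by C_{m−1}; m = 14 gives C_13. So P = C_13 = 742900.
Non-crossing handshake pairings of 2n people are counted by C_n; 22 people gives n = 11. So Q = C_11 = 58786.
By the hook-length formula (or a Dyck-path bijection), SYT of shape 2×11 number C_11. So R = C_11 = 58786.
P + Q − R = 742900 + 58786 − 58786 = 742900.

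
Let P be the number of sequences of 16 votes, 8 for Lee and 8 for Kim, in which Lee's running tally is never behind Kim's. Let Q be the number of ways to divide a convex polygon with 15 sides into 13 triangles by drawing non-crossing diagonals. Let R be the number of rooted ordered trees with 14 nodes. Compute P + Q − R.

Ballot sequences with n votes each where one side never trails are Dyck words, counted by C_n; here n = 8. So P = C_8 = 1430.
The number of triangulations of a 15-gon is the Catalan number C_13 (index = sides − 2). So Q = C_13 = 742900.
Rooted ordered (plane) trees on m nodes have m−1 edges and are counted by C_{m−1}; m = 14 gives C_13. So R = C_13 = 742900.
P + Q − R = 1430 + 742900 − 742900 = 1430.

1430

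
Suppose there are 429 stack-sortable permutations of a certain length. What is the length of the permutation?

Stack-sortable permutations of [n] are counted by C_n; 429 = C_7.

7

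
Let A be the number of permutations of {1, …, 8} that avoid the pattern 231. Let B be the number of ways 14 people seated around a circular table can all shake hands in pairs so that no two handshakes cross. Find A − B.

Permutations of [n] avoiding any single length-3 pattern are counted by C_n; here n = 8. So A = C_8 = 1430.
With 14 = 2·7 people, non-crossing handshake pairings are non-crossing perfect matchings on a circle, counted by C_7. So B = C_7 = 429.
A − B = 1430 − 429 = 1001.

1001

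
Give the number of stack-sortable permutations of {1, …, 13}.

By Knuth's characterisation, the stack-sortable permutations of length 13 are the 231-avoiders, numbering C_13.
C_13 = C_12 · 2(2·12+1)/(12+2) = 208012 · 50/14 = 742900.

742900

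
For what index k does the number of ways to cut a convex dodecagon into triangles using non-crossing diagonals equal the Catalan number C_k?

The number of triangulations of a 12-gon is the Catalan number C_10 (index = sides − 2).

10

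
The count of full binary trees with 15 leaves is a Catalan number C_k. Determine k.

14

A full binary tree with L leaves has L−1 internal nodes and is counted by C_{L−1}; L = 15 gives C_14.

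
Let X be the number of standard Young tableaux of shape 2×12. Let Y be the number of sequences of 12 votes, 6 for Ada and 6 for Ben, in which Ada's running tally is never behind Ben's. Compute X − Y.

By the hook-length formula (or a Dyck-path bijection), SYT of shape 2×12 number C_12. So X = C_12 = 208012.
Ballot sequences with n votes each where one side never trails are Dyck words, counted by C_n; here n = 6. So Y = C_6 = 132.
X − Y = 208012 − 132 = 207880.

207880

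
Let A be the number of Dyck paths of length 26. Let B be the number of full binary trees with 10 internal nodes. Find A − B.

726104

A Dyck path with 13 up-steps and 13 down-steps has semilength 13, so there are C_13 of them. So A = C_13 = 742900.
The number of full binary trees on 10 internal nodes is the Catalan number C_10. So B = C_10 = 16796.
A − B = 742900 − 16796 = 726104.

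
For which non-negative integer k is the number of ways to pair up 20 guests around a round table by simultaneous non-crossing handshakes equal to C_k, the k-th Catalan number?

Non-crossing handshake pairings of 2n people are counted by C_n; 20 people gives n = 10.

10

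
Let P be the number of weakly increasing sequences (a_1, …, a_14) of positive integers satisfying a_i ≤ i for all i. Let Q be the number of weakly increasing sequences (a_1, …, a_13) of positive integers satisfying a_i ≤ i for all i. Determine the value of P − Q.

Weakly increasing sequences with a_i ≤ i biject with Dyck paths of semilength 14, so there are C_14. So P = C_14 = 2674440.
Such sub-staircase sequences of length n are counted by C_n; here n = 13. So Q = C_13 = 742900.
P − Q = 2674440 − 742900 = 1931540.

1931540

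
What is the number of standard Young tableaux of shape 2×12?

208012

By the hook-length formula (or a Dyck-path bijection), SYT of shape 2×12 number C_12.
C_12 = 208012.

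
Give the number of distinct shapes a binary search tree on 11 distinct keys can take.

58786

There are C_n binary search tree shapes on n keys; with n = 11 that is C_11.
C_11 = C_10 · 2(2·10+1)/(10+2) = 16796 · 42/12 = 58786.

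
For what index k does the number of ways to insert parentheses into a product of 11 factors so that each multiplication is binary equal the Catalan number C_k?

Ways to associate a product of 11 factors correspond to binary trees on 11 leaves, so the count is C_10.

10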